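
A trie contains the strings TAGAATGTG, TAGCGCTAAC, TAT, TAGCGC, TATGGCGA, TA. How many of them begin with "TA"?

Filter for entries beginning with "TA":
Words under "TA": TA, TAGAATGTG, TAGCGC, TAGCGCTAAC, TAT, TATGGCGA
Count: 6

6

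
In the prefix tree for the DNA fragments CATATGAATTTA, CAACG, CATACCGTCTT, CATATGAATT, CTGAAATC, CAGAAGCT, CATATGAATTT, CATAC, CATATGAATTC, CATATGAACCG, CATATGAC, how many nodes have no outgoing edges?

8

A leaf is a node with no children — equivalently, the end of a word that is not a proper prefix of any other stored word.
Those words: "CAACG", "CAGAAGCT", "CATACCGTCTT", "CATATGAACCG", "CATATGAATTC", "CATATGAATTTA", "CATATGAC", "CTGAAATC"
Leaf count: 8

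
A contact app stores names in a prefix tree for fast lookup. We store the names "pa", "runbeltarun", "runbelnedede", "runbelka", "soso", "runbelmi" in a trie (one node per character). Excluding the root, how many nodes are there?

27

Trie structure (* marks end of a word):
(root)
├─ p
│  └─ a *
├─ r
│  └─ u
│     └─ n
│        └─ b
│           └─ e
│              └─ l
│                 ├─ k
│                 │  └─ a *
│                 ├─ m
│                 │  └─ i *
│                 ├─ n
│                 │  └─ e
│                 │     └─ d
│                 │        └─ e
│                 │           └─ d
│                 │              └─ e *
│                 └─ t
│                    └─ a
│                       └─ r
│                          └─ u
│                             └─ n *
└─ s
   └─ o
      └─ s
         └─ o *
Counting every labelled node above: 27.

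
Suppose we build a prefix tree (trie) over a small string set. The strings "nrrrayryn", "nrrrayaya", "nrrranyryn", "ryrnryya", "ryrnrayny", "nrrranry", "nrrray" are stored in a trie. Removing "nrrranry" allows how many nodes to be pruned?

A node on "nrrranry"'s path can go only if nothing else ends at it or branches off below it.
The suffix "ry" (2 nodes) is used only by "nrrranry"; the node for "nrrran" still has the child "y", so pruning stops there.
Nodes removed: 2

2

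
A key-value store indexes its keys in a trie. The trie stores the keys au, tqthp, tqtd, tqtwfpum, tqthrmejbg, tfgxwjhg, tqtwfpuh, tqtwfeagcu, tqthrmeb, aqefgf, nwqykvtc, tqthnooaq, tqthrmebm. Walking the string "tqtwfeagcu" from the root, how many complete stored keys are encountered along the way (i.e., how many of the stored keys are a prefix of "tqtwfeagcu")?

1

Walk "tqtwfeagcu" from the root; an end-of-word marker is hit whenever a stored word is a prefix of "tqtwfeagcu".
Prefixes of the query that are stored words: "tqtwfeagcu"
Count: 1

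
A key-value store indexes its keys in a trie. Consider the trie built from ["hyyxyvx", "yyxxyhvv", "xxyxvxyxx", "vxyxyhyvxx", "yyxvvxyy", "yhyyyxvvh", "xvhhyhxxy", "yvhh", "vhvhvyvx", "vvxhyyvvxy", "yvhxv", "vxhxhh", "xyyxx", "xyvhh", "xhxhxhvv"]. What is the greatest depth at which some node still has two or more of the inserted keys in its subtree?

3

Look for the deepest trie node that still has at least two words in its subtree.
"yvhh" and "yvhxv" agree on "yvh" (3 characters) before diverging; nothing deeper is shared.
Longest shared-prefix length: 3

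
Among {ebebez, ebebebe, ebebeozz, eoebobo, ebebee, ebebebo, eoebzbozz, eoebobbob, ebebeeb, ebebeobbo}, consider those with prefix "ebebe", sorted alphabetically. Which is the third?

Words with prefix "ebebe", in lexicographic order: "ebebebe", "ebebebo", "ebebee", "ebebeeb", "ebebeobbo", "ebebeozz", "ebebez"
The 3rd is ebebee.

ebebee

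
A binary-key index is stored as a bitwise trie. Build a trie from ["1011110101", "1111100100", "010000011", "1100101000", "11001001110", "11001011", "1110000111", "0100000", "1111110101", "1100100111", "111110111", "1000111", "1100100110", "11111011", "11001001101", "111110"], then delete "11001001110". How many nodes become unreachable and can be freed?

1

After clearing the end-marker at "11001001110", prune upward until reaching a node still needed by another word.
The suffix "0" (1 node) is used only by "11001001110"; "1100100111" is itself a stored word, so pruning stops there.
Nodes removed: 1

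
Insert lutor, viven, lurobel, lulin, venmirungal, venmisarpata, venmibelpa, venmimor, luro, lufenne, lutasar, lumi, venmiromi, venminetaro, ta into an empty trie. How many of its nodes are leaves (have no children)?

A leaf is a node with no children — equivalently, the end of a word that is not a proper prefix of any other stored word.
Those words: "lufenne", "lulin", "lumi", "lurobel", "lutasar", "lutor", "ta", "venmibelpa", "venmimor", "venminetaro", "venmiromi", "venmirungal", "venmisarpata", "viven"
Leaf count: 14

14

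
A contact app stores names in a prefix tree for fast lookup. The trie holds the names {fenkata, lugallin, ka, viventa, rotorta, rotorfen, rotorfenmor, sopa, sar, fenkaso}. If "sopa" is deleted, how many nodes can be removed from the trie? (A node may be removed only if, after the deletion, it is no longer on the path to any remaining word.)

3

A node on "sopa"'s path can go only if nothing else ends at it or branches off below it.
The suffix "opa" (3 nodes) is used only by "sopa"; the node for "s" still has the child "a", so pruning stops there.
Nodes removed: 3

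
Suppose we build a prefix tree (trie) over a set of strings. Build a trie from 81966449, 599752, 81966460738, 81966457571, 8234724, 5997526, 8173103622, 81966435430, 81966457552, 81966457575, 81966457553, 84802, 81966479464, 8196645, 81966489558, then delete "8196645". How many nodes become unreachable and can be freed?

After clearing the end-marker at "8196645", prune upward until reaching a node still needed by another word.
Every node on "8196645" is still needed (e.g. by "81966457571"), so nothing is freed.
Nodes removed: 0

0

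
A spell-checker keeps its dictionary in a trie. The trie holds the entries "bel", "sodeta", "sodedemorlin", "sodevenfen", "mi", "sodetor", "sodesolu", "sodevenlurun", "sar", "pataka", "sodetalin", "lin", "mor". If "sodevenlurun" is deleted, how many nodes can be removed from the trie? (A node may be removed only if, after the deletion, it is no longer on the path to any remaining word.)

Walk "sodevenlurun" from the leaf back toward the root, removing each node that no remaining word uses.
The suffix "lurun" (5 nodes) is used only by "sodevenlurun"; the node for "sodeven" still has the child "f", so pruning stops there.
Nodes removed: 5

5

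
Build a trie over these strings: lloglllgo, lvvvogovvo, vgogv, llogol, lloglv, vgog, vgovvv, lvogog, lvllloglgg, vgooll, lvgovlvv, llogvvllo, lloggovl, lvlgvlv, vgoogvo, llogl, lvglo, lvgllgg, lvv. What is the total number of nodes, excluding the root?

71

For each word, the new-node count is its length minus the longest prefix already in the trie:
  "lloglllgo" → 9 new (l, l, o, g, l, l, l, g, o)
  "lvvvogovvo" → prefix "l" already present; 9 new (v, v, v, o, g, o, v, v, o)
  "vgogv" → 5 new (v, g, o, g, v)
  "llogol" → prefix "llog" already present; 2 new (o, l)
  "lloglv" → prefix "llogl" already present; 1 new (v)
  "vgog" → prefix "vgog" already present; 0 new (none)
  "vgovvv" → prefix "vgo" already present; 3 new (v, v, v)
  "lvogog" → prefix "lv" already present; 4 new (o, g, o, g)
  "lvllloglgg" → prefix "lv" already present; 8 new (l, l, l, o, g, l, g, g)
  "vgooll" → prefix "vgo" already present; 3 new (o, l, l)
  "lvgovlvv" → prefix "lv" already present; 6 new (g, o, v, l, v, v)
  "llogvvllo" → prefix "llog" already present; 5 new (v, v, l, l, o)
  "lloggovl" → prefix "llog" already present; 4 new (g, o, v, l)
  "lvlgvlv" → prefix "lvl" already present; 4 new (g, v, l, v)
  "vgoogvo" → prefix "vgoo" already present; 3 new (g, v, o)
  "llogl" → prefix "llogl" already present; 0 new (none)
  "lvglo" → prefix "lvg" already present; 2 new (l, o)
  "lvgllgg" → prefix "lvgl" already present; 3 new (l, g, g)
  "lvv" → prefix "lvv" already present; 0 new (none)
Total nodes = 9 + 9 + 5 + 2 + 1 + 0 + 3 + 4 + 8 + 3 + 6 + 5 + 4 + 4 + 3 + 0 + 2 + 3 + 0 = 71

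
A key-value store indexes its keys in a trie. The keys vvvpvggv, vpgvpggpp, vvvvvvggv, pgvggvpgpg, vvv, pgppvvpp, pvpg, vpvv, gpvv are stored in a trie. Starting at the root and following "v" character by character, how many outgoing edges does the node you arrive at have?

2

Walk "v" from the root, arriving at one node.
Characters that immediately follow "v" among the stored strings: {p, v}.
That node has 2 child edges.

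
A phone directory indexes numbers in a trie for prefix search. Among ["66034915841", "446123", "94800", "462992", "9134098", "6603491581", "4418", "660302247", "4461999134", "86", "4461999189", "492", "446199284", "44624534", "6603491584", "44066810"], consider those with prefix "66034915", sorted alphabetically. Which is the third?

DFS of the "66034915" subtree visits, in order: "6603491581", "6603491584", "66034915841"
Position 3: 66034915841

66034915841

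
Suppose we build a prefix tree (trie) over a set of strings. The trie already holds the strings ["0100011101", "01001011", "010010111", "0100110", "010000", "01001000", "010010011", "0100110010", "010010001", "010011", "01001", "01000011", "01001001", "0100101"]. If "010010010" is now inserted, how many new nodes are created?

1

"01001001" is already a path in the trie; the remaining "0" must be added.
Each of the 1 remaining characters creates one node.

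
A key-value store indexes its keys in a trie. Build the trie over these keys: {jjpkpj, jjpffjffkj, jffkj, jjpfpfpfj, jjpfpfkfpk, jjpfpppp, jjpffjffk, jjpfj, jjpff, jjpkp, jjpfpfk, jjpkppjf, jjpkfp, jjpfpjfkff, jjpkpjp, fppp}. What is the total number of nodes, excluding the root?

Insert word by word; a character creates a node only if that edge doesn't already exist:
  "jjpkpj" → 6 new (j, j, p, k, p, j)
  "jjpffjffkj" → prefix "jjp" already present; 7 new (f, f, j, f, f, k, j)
  "jffkj" → prefix "j" already present; 4 new (f, f, k, j)
  "jjpfpfpfj" → prefix "jjpf" already present; 5 new (p, f, p, f, j)
  "jjpfpfkfpk" → prefix "jjpfpf" already present; 4 new (k, f, p, k)
  "jjpfpppp" → prefix "jjpfp" already present; 3 new (p, p, p)
  "jjpffjffk" → prefix "jjpffjffk" already present; 0 new (none)
  "jjpfj" → prefix "jjpf" already present; 1 new (j)
  "jjpff" → prefix "jjpff" already present; 0 new (none)
  "jjpkp" → prefix "jjpkp" already present; 0 new (none)
  "jjpfpfk" → prefix "jjpfpfk" already present; 0 new (none)
  "jjpkppjf" → prefix "jjpkp" already present; 3 new (p, j, f)
  "jjpkfp" → prefix "jjpk" already present; 2 new (f, p)
  "jjpfpjfkff" → prefix "jjpfp" already present; 5 new (j, f, k, f, f)
  "jjpkpjp" → prefix "jjpkpj" already present; 1 new (p)
  "fppp" → 4 new (f, p, p, p)
Total nodes = 6 + 7 + 4 + 5 + 4 + 3 + 0 + 1 + 0 + 0 + 0 + 3 + 2 + 5 + 1 + 4 = 45

45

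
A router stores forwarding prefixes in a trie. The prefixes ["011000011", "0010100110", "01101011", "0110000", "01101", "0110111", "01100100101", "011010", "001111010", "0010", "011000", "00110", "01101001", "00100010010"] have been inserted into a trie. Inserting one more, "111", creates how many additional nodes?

No existing word starts with "1", so every character of "111" needs a new node.
3 − 0 = 3 new nodes.

3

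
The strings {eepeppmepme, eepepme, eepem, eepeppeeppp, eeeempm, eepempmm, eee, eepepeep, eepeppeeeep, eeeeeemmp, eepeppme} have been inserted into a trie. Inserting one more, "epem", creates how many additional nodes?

3

The longest prefix of "epem" already in the trie is "e" (length 1).
New nodes needed: |"epem"| − 1 = 4 − 1 = 3.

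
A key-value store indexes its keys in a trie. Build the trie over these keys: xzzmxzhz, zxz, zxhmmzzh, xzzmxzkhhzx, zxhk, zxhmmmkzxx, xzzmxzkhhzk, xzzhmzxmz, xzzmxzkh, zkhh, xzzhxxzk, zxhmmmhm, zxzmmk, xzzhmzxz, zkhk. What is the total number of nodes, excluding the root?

Trace insertions, counting only characters that open a new branch:
  "xzzmxzhz" → 8 new (x, z, z, m, x, z, h, z)
  "zxz" → 3 new (z, x, z)
  "zxhmmzzh" → prefix "zx" already present; 6 new (h, m, m, z, z, h)
  "xzzmxzkhhzx" → prefix "xzzmxz" already present; 5 new (k, h, h, z, x)
  "zxhk" → prefix "zxh" already present; 1 new (k)
  "zxhmmmkzxx" → prefix "zxhmm" already present; 5 new (m, k, z, x, x)
  "xzzmxzkhhzk" → prefix "xzzmxzkhhz" already present; 1 new (k)
  "xzzhmzxmz" → prefix "xzz" already present; 6 new (h, m, z, x, m, z)
  "xzzmxzkh" → prefix "xzzmxzkh" already present; 0 new (none)
  "zkhh" → prefix "z" already present; 3 new (k, h, h)
  "xzzhxxzk" → prefix "xzzh" already present; 4 new (x, x, z, k)
  "zxhmmmhm" → prefix "zxhmmm" already present; 2 new (h, m)
  "zxzmmk" → prefix "zxz" already present; 3 new (m, m, k)
  "xzzhmzxz" → prefix "xzzhmzx" already present; 1 new (z)
  "zkhk" → prefix "zkh" already present; 1 new (k)
Total nodes = 8 + 3 + 6 + 5 + 1 + 5 + 1 + 6 + 0 + 3 + 4 + 2 + 3 + 1 + 1 = 49

49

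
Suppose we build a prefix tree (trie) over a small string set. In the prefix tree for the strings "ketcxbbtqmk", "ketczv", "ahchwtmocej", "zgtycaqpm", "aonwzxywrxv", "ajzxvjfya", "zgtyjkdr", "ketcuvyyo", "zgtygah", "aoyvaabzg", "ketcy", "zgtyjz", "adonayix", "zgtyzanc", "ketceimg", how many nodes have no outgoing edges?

15

A leaf is a node with no children — equivalently, the end of a word that is not a proper prefix of any other stored word.
Those words: "adonayix", "ahchwtmocej", "ajzxvjfya", "aonwzxywrxv", "aoyvaabzg", "ketceimg", "ketcuvyyo", "ketcxbbtqmk", "ketcy", "ketczv", "zgtycaqpm", "zgtygah", "zgtyjkdr", "zgtyjz", "zgtyzanc"
Leaf count: 15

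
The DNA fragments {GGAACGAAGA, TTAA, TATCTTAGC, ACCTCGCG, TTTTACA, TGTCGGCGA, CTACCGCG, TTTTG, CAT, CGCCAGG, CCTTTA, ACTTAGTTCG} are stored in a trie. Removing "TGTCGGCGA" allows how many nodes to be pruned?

After clearing the end-marker at "TGTCGGCGA", prune upward until reaching a node still needed by another word.
The suffix "GTCGGCGA" (8 nodes) is used only by "TGTCGGCGA"; the node for "T" still has the child "T", so pruning stops there.
Nodes removed: 8

8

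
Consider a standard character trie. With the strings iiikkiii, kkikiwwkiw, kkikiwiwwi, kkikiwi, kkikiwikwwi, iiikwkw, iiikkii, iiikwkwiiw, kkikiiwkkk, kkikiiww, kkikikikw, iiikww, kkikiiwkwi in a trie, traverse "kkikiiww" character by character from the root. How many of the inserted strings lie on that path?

Walk "kkikiiww" from the root; an end-of-word marker is hit whenever a stored word is a prefix of "kkikiiww".
Prefixes of the query that are stored words: "kkikiiww"
Count: 1

1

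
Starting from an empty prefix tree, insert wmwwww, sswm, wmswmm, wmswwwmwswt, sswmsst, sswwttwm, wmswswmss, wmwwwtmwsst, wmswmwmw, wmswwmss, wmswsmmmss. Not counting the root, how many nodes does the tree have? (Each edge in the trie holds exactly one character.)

For each word, the new-node count is its length minus the longest prefix already in the trie:
  "wmwwww" → 6 new (w, m, w, w, w, w)
  "sswm" → 4 new (s, s, w, m)
  "wmswmm" → prefix "wm" already present; 4 new (s, w, m, m)
  "wmswwwmwswt" → prefix "wmsw" already present; 7 new (w, w, m, w, s, w, t)
  "sswmsst" → prefix "sswm" already present; 3 new (s, s, t)
  "sswwttwm" → prefix "ssw" already present; 5 new (w, t, t, w, m)
  "wmswswmss" → prefix "wmsw" already present; 5 new (s, w, m, s, s)
  "wmwwwtmwsst" → prefix "wmwww" already present; 6 new (t, m, w, s, s, t)
  "wmswmwmw" → prefix "wmswm" already present; 3 new (w, m, w)
  "wmswwmss" → prefix "wmsww" already present; 3 new (m, s, s)
  "wmswsmmmss" → prefix "wmsws" already present; 5 new (m, m, m, s, s)
Total nodes = 6 + 4 + 4 + 7 + 3 + 5 + 5 + 6 + 3 + 3 + 5 = 51

51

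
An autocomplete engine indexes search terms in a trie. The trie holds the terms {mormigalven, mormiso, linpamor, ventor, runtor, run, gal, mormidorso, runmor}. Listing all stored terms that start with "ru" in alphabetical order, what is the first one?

run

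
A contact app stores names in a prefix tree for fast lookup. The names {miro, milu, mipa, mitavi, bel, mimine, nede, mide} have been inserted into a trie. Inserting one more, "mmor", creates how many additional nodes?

3

"m" is already a path in the trie; the remaining "mor" must be added.
So 4 − 1 = 3 new nodes.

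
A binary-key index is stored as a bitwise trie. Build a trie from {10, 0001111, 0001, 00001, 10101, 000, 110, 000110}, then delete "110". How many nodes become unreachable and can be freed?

2

After clearing the end-marker at "110", prune upward until reaching a node still needed by another word.
The suffix "10" (2 nodes) is used only by "110"; the node for "1" still has the child "0", so pruning stops there.
Nodes removed: 2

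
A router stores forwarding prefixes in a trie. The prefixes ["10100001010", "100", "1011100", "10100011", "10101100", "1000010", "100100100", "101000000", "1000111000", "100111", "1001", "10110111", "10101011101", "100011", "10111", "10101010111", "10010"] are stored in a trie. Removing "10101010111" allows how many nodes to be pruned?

4

After clearing the end-marker at "10101010111", prune upward until reaching a node still needed by another word.
The suffix "0111" (4 nodes) is used only by "10101010111"; the node for "1010101" still has the child "1", so pruning stops there.
Nodes removed: 4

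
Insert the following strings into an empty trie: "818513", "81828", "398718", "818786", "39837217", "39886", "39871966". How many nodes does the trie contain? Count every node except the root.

Trie structure (* marks end of a word):
(root)
├─ 3
│  └─ 9
│     └─ 8
│        ├─ 3
│        │  └─ 7
│        │     └─ 2
│        │        └─ 1
│        │           └─ 7 *
│        ├─ 7
│        │  └─ 1
│        │     ├─ 8 *
│        │     └─ 9
│        │        └─ 6
│        │           └─ 6 *
│        └─ 8
│           └─ 6 *
└─ 8
   └─ 1
      └─ 8
         ├─ 2
         │  └─ 8 *
         ├─ 5
         │  └─ 1
         │     └─ 3 *
         └─ 7
            └─ 8
               └─ 6 *
Counting every labelled node above: 27.

27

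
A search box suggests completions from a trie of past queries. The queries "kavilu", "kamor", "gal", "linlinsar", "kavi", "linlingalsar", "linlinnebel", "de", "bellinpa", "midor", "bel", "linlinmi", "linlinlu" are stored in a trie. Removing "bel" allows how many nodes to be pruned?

0

Walk "bel" from the leaf back toward the root, removing each node that no remaining word uses.
Every node on "bel" is still needed (e.g. by "bellinpa"), so nothing is freed.
Nodes removed: 0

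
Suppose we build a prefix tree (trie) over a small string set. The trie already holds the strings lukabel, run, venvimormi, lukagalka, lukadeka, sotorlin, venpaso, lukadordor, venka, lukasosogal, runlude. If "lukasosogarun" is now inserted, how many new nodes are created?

3

The longest prefix of "lukasosogarun" already in the trie is "lukasosoga" (length 10).
New nodes needed: |"lukasosogarun"| − 10 = 13 − 10 = 3.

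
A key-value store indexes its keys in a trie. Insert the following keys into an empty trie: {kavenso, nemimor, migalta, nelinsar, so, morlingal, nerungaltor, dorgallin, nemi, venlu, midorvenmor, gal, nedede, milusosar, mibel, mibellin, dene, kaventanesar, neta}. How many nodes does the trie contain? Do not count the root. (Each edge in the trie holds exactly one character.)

Count nodes per top-level branch (shared prefixes stored once):
  'd'-branch (dene, dorgallin): 12 nodes
  'g'-branch (gal): 3 nodes
  'k'-branch (kavenso, kaventanesar): 14 nodes
  'm'-branch (mibel, mibellin, midorvenmor, migalta, milusosar, morlingal): 37 nodes
  'n'-branch (nedede, nelinsar, nemi, nemimor, nerungaltor, neta): 28 nodes
  's'-branch (so): 2 nodes
  'v'-branch (venlu): 5 nodes
Sum: 101

101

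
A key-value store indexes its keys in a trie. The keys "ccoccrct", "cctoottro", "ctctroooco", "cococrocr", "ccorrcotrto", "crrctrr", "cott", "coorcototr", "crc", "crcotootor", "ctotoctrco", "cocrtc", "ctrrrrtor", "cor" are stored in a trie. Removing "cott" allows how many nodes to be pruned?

Walk "cott" from the leaf back toward the root, removing each node that no remaining word uses.
The suffix "tt" (2 nodes) is used only by "cott"; the node for "co" still has the child "c", so pruning stops there.
Nodes removed: 2

2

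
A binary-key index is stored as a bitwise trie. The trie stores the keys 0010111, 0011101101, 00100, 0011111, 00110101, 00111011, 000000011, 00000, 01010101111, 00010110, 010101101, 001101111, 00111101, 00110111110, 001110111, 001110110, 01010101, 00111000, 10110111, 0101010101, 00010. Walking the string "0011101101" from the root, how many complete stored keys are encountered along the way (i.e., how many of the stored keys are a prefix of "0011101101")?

Check each prefix of "0011101101" against the stored set — each match is an end-marker on the path.
Prefixes of the query that are stored words: "00111011", "001110110", "0011101101"
Count: 3

3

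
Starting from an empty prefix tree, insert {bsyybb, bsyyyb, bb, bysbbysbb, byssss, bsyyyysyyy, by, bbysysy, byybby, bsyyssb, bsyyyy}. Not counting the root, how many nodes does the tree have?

37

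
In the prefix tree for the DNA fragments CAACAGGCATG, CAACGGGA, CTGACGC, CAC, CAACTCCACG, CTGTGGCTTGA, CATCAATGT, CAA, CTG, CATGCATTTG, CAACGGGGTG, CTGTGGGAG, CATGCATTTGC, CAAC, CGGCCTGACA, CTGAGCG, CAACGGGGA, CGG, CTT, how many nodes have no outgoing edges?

14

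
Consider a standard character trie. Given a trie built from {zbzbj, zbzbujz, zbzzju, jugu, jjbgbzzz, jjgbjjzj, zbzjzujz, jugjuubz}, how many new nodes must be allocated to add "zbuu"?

"zb" is already a path in the trie; the remaining "uu" must be added.
New nodes needed: |"zbuu"| − 2 = 4 − 2 = 2.

2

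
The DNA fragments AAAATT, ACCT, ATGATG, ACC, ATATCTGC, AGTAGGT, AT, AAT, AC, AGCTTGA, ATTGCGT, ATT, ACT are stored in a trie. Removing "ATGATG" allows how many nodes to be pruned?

After clearing the end-marker at "ATGATG", prune upward until reaching a node still needed by another word.
The suffix "GATG" (4 nodes) is used only by "ATGATG"; the node for "AT" still has the child "A", so pruning stops there.
Nodes removed: 4

4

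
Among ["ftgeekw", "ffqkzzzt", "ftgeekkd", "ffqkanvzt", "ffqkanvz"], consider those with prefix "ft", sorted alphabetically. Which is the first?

ftgeekkd

Filter for "ft…" and sort: "ftgeekkd", "ftgeekw"
Position 1: ftgeekkd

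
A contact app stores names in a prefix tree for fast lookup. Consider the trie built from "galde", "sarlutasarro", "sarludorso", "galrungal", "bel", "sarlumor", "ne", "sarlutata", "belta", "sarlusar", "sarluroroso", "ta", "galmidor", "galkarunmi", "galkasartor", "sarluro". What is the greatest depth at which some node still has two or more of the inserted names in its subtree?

7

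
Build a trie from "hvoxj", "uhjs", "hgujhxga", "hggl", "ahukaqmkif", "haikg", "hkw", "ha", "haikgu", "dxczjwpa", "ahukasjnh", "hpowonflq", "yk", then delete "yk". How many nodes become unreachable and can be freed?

After clearing the end-marker at "yk", prune upward until reaching a node still needed by another word.
No other word shares any prefix with "yk", so all 2 of its nodes go.
Nodes removed: 2

2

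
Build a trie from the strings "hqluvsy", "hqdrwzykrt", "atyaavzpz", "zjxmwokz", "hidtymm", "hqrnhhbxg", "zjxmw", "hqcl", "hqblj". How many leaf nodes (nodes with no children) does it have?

Leaves are exactly the stored words that no other stored word extends.
Those words: "atyaavzpz", "hidtymm", "hqblj", "hqcl", "hqdrwzykrt", "hqluvsy", "hqrnhhbxg", "zjxmwokz"
Leaf count: 8

8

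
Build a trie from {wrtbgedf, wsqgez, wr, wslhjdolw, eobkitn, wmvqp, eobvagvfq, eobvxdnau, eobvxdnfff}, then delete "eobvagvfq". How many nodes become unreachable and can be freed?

5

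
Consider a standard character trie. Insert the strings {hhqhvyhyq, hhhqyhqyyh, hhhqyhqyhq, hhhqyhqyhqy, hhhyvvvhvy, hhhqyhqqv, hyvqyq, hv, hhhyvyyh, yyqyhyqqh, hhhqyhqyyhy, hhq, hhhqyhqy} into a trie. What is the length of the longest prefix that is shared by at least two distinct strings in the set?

10

Equivalently: take the maximum, over all pairs, of their longest common prefix length.
"hhhqyhqyhq" and "hhhqyhqyhqy" agree on "hhhqyhqyhq" (10 characters) before diverging; nothing deeper is shared.
Longest shared-prefix length: 10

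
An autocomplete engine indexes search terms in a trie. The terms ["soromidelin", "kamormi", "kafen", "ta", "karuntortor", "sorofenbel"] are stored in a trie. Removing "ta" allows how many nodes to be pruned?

After clearing the end-marker at "ta", prune upward until reaching a node still needed by another word.
No other word shares any prefix with "ta", so all 2 of its nodes go.
Nodes removed: 2

2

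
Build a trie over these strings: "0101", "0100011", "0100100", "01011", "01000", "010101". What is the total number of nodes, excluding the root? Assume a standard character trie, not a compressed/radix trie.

14

Count nodes per top-level branch (shared prefixes stored once):
  '0'-branch (01000, 0100011, 0100100, 0101, 010101, 01011): 14 nodes
Sum: 14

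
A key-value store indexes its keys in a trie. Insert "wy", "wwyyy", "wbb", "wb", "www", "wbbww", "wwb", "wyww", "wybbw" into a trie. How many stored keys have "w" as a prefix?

9

Filter for entries beginning with "w":
Matches: "wb", "wbb", "wbbww", "wwb", "www", "wwyyy", "wy", "wybbw", "wyww"
Count: 9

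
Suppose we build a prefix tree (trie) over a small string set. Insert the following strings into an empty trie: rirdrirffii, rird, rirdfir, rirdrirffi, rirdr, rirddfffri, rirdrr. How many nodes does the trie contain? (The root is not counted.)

Insert word by word; a character creates a node only if that edge doesn't already exist:
  "rirdrirffii" → 11 new (r, i, r, d, r, i, r, f, f, i, i)
  "rird" → prefix "rird" already present; 0 new (none)
  "rirdfir" → prefix "rird" already present; 3 new (f, i, r)
  "rirdrirffi" → prefix "rirdrirffi" already present; 0 new (none)
  "rirdr" → prefix "rirdr" already present; 0 new (none)
  "rirddfffri" → prefix "rird" already present; 6 new (d, f, f, f, r, i)
  "rirdrr" → prefix "rirdr" already present; 1 new (r)
Total nodes = 11 + 0 + 3 + 0 + 0 + 6 + 1 = 21

21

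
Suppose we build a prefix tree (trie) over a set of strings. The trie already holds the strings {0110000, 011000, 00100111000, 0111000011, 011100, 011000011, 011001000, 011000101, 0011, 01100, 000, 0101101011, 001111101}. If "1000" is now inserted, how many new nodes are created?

4

Nothing in the trie begins with "1"; the whole of "1000" is new.
4 − 0 = 4 new nodes.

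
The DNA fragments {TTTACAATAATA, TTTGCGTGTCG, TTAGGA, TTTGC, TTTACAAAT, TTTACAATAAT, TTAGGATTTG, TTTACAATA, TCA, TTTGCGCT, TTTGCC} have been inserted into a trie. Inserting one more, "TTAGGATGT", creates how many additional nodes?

2

The longest prefix of "TTAGGATGT" already in the trie is "TTAGGAT" (length 7).
New nodes needed: |"TTAGGATGT"| − 7 = 9 − 7 = 2.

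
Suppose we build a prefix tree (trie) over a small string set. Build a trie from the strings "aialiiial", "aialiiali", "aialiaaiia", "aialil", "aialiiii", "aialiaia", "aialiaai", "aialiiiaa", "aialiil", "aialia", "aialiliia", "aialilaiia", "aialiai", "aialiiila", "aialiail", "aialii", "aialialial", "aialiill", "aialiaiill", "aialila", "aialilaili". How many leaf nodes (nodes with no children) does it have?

14

A leaf is a node with no children — equivalently, the end of a word that is not a proper prefix of any other stored word.
Those words: "aialiaaiia", "aialiaia", "aialiaiill", "aialiail", "aialialial", "aialiiali", "aialiiiaa", "aialiiial", "aialiiii", "aialiiila", "aialiill", "aialilaiia", "aialilaili", "aialiliia"
Leaf count: 14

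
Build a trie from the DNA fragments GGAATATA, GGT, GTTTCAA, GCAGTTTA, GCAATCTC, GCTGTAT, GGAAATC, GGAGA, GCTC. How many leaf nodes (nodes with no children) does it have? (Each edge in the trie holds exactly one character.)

A leaf is a node with no children — equivalently, the end of a word that is not a proper prefix of any other stored word.
Those words: "GCAATCTC", "GCAGTTTA", "GCTC", "GCTGTAT", "GGAAATC", "GGAATATA", "GGAGA", "GGT", "GTTTCAA"
Leaf count: 9

9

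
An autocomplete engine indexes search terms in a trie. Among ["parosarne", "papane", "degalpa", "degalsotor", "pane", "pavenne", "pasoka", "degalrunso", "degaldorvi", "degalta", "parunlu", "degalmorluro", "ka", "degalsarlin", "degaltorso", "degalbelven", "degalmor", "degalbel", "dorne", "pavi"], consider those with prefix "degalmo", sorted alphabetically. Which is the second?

degalmorluro

Words with prefix "degalmo", in lexicographic order: "degalmor", "degalmorluro"
Position 2: degalmorluro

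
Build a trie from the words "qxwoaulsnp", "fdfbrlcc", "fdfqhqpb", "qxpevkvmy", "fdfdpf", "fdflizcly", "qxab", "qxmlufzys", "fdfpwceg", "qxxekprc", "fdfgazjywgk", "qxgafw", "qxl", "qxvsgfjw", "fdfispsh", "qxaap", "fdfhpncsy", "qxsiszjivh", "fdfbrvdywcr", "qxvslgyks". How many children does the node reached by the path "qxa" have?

The children of the "qxa" node are the distinct next characters among strings starting with "qxa".
Distinct next characters after "qxa": a, b.
That node has 2 child edges.

2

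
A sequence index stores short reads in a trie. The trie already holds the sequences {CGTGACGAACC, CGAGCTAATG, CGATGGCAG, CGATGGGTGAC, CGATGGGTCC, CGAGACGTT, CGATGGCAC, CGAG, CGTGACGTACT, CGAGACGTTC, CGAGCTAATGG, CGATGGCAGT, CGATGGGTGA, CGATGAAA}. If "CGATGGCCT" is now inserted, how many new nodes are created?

The longest prefix of "CGATGGCCT" already in the trie is "CGATGGC" (length 7).
Each of the 2 remaining characters creates one node.

2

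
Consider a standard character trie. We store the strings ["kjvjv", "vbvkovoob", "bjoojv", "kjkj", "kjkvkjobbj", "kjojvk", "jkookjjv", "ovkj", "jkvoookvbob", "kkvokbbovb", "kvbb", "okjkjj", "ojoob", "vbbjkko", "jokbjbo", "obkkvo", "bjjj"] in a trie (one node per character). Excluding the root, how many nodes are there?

Insert word by word; a character creates a node only if that edge doesn't already exist:
  "kjvjv" → 5 new (k, j, v, j, v)
  "vbvkovoob" → 9 new (v, b, v, k, o, v, o, o, b)
  "bjoojv" → 6 new (b, j, o, o, j, v)
  "kjkj" → prefix "kj" already present; 2 new (k, j)
  "kjkvkjobbj" → prefix "kjk" already present; 7 new (v, k, j, o, b, b, j)
  "kjojvk" → prefix "kj" already present; 4 new (o, j, v, k)
  "jkookjjv" → 8 new (j, k, o, o, k, j, j, v)
  "ovkj" → 4 new (o, v, k, j)
  "jkvoookvbob" → prefix "jk" already present; 9 new (v, o, o, o, k, v, b, o, b)
  "kkvokbbovb" → prefix "k" already present; 9 new (k, v, o, k, b, b, o, v, b)
  "kvbb" → prefix "k" already present; 3 new (v, b, b)
  "okjkjj" → prefix "o" already present; 5 new (k, j, k, j, j)
  "ojoob" → prefix "o" already present; 4 new (j, o, o, b)
  "vbbjkko" → prefix "vb" already present; 5 new (b, j, k, k, o)
  "jokbjbo" → prefix "j" already present; 6 new (o, k, b, j, b, o)
  "obkkvo" → prefix "o" already present; 5 new (b, k, k, v, o)
  "bjjj" → prefix "bj" already present; 2 new (j, j)
Total nodes = 5 + 9 + 6 + 2 + 7 + 4 + 8 + 4 + 9 + 9 + 3 + 5 + 4 + 5 + 6 + 5 + 2 = 93

93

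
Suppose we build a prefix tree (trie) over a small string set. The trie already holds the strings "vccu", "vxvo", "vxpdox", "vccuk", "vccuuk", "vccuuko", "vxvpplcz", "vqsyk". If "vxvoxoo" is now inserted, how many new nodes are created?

"vxvo" is already a path in the trie; the remaining "xoo" must be added.
So 7 − 4 = 3 new nodes.

3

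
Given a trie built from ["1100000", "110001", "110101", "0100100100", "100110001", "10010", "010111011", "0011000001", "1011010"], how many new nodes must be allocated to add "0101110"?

Every character of "0101110" already lies on an existing path (it is a prefix of some stored word).
No new nodes are needed: 0.

0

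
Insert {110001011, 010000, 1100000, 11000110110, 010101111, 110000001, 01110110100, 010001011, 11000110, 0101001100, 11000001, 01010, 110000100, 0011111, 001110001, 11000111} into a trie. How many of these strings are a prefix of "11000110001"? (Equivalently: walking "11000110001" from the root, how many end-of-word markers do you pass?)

Check each prefix of "11000110001" against the stored set — each match is an end-marker on the path.
Prefixes of the query that are stored words: "11000110"
Count: 1

1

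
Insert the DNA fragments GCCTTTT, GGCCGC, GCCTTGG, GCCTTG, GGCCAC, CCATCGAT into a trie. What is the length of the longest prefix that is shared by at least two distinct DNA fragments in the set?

6

Look for the deepest trie node that still has at least two words in its subtree.
e.g. "GCCTTG" and "GCCTTGG" share the prefix "GCCTTG" of length 6; no pair shares a longer one.
Longest shared-prefix length: 6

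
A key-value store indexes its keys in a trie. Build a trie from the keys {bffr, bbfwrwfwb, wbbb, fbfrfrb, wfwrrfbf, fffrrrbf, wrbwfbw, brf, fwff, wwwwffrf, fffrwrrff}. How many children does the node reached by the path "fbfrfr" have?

1

Follow the path "fbfrfr" to its node, then look at its outgoing edges.
Characters that immediately follow "fbfrfr" among the stored strings: {b}.
That node has 1 child edge.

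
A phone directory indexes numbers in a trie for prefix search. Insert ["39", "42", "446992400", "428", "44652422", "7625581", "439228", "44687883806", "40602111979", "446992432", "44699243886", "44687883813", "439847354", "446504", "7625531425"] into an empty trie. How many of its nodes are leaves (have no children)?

A leaf is a node with no children — equivalently, the end of a word that is not a proper prefix of any other stored word.
Those words: "39", "40602111979", "428", "439228", "439847354", "446504", "44652422", "44687883806", "44687883813", "446992400", "446992432", "44699243886", "7625531425", "7625581"
Leaf count: 14

14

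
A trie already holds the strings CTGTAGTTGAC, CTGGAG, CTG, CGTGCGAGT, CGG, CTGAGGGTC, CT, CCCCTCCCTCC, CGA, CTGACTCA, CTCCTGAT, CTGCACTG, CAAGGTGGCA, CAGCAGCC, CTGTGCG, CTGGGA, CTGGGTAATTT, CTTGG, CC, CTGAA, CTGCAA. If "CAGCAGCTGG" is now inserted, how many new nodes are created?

3

"CAGCAGC" is already a path in the trie; the remaining "TGG" must be added.
New nodes needed: |"CAGCAGCTGG"| − 7 = 10 − 7 = 3.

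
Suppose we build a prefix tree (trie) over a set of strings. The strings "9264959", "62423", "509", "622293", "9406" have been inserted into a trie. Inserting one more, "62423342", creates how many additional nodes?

The longest prefix of "62423342" already in the trie is "62423" (length 5).
New nodes needed: |"62423342"| − 5 = 8 − 5 = 3.

3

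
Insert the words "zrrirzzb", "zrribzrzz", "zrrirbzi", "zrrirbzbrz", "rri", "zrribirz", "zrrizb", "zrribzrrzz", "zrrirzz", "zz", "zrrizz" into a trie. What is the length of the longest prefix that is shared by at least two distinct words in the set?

Look for the deepest trie node that still has at least two words in its subtree.
e.g. "zrribzrrzz" and "zrribzrzz" share the prefix "zrribzr" of length 7; no pair shares a longer one.
Longest shared-prefix length: 7

7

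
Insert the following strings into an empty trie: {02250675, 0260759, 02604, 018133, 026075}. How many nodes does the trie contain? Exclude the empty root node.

19

Count nodes per top-level branch (shared prefixes stored once):
  '0'-branch (018133, 02250675, 02604, 026075, 0260759): 19 nodes
Sum: 19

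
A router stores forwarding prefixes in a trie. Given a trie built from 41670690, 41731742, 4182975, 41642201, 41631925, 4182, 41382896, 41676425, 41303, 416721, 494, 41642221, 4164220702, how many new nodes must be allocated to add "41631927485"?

4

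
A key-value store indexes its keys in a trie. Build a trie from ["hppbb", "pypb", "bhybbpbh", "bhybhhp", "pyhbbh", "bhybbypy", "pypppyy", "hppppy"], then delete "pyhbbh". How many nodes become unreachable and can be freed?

After clearing the end-marker at "pyhbbh", prune upward until reaching a node still needed by another word.
The suffix "hbbh" (4 nodes) is used only by "pyhbbh"; the node for "py" still has the child "p", so pruning stops there.
Nodes removed: 4

4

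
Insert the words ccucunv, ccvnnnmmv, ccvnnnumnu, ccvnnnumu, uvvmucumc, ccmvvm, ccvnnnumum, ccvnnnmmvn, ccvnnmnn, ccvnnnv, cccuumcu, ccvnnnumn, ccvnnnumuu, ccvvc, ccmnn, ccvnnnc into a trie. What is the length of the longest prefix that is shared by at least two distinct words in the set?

9

The deepest shared node is where two words last agree before diverging.
e.g. "ccvnnnmmv" and "ccvnnnmmvn" share the prefix "ccvnnnmmv" of length 9; no pair shares a longer one.
Longest shared-prefix length: 9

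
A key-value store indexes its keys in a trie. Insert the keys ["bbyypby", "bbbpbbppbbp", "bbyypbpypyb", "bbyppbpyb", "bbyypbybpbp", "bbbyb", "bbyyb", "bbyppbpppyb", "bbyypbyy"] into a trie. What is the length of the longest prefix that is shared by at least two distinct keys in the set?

Look for the deepest trie node that still has at least two words in its subtree.
e.g. "bbyppbpppyb" and "bbyppbpyb" share the prefix "bbyppbp" of length 7; no pair shares a longer one.
Longest shared-prefix length: 7

7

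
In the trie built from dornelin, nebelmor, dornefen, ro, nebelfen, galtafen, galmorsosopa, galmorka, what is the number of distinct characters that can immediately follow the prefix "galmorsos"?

1

Follow the path "galmorsos" to its node, then look at its outgoing edges.
Distinct next characters after "galmorsos": o.
That node has 1 child edge.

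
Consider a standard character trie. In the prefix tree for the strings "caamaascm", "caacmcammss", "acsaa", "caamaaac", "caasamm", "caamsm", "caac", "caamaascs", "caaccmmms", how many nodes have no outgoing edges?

Leaves are exactly the stored words that no other stored word extends.
Those words: "acsaa", "caaccmmms", "caacmcammss", "caamaaac", "caamaascm", "caamaascs", "caamsm", "caasamm"
Leaf count: 8

8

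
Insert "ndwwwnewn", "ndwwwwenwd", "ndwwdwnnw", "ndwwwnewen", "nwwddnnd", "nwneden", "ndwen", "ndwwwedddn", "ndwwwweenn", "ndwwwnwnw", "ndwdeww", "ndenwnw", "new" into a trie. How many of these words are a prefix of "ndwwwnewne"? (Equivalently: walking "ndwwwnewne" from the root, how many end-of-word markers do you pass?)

1

Walk "ndwwwnewne" from the root; an end-of-word marker is hit whenever a stored word is a prefix of "ndwwwnewne".
Prefixes of the query that are stored words: "ndwwwnewn"
Count: 1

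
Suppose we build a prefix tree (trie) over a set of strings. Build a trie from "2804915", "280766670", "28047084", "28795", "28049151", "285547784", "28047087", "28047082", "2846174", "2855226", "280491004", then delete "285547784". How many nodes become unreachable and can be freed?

A node on "285547784"'s path can go only if nothing else ends at it or branches off below it.
The suffix "47784" (5 nodes) is used only by "285547784"; the node for "2855" still has the child "2", so pruning stops there.
Nodes removed: 5

5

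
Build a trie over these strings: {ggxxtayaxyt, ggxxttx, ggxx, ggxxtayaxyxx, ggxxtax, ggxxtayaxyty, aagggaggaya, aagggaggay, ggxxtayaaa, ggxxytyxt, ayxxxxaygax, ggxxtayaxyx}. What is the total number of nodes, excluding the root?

45

Trace insertions, counting only characters that open a new branch:
  "ggxxtayaxyt" → 11 new (g, g, x, x, t, a, y, a, x, y, t)
  "ggxxttx" → prefix "ggxxt" already present; 2 new (t, x)
  "ggxx" → prefix "ggxx" already present; 0 new (none)
  "ggxxtayaxyxx" → prefix "ggxxtayaxy" already present; 2 new (x, x)
  "ggxxtax" → prefix "ggxxta" already present; 1 new (x)
  "ggxxtayaxyty" → prefix "ggxxtayaxyt" already present; 1 new (y)
  "aagggaggaya" → 11 new (a, a, g, g, g, a, g, g, a, y, a)
  "aagggaggay" → prefix "aagggaggay" already present; 0 new (none)
  "ggxxtayaaa" → prefix "ggxxtaya" already present; 2 new (a, a)
  "ggxxytyxt" → prefix "ggxx" already present; 5 new (y, t, y, x, t)
  "ayxxxxaygax" → prefix "a" already present; 10 new (y, x, x, x, x, a, y, g, a, x)
  "ggxxtayaxyx" → prefix "ggxxtayaxyx" already present; 0 new (none)
Total nodes = 11 + 2 + 0 + 2 + 1 + 1 + 11 + 0 + 2 + 5 + 10 + 0 = 45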